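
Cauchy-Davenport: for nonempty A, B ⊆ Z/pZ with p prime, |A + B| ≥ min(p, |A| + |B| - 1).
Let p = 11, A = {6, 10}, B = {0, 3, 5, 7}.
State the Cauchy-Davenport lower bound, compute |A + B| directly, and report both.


Cauchy-Davenport: |A + B| ≥ min(p, |A| + |B| - 1) for A, B nonempty in Z/pZ.
|A| = 2, |B| = 4, p = 11.
CD lower bound = min(11, 2 + 4 - 1) = min(11, 5) = 5.
Compute A + B mod 11 directly:
a = 6: 6+0=6, 6+3=9, 6+5=0, 6+7=2
a = 10: 10+0=10, 10+3=2, 10+5=4, 10+7=6
A + B = {0, 2, 4, 6, 9, 10}, so |A + B| = 6.
Verify: 6 ≥ 5? Yes ✓.

CD lower bound = 5, actual |A + B| = 6.


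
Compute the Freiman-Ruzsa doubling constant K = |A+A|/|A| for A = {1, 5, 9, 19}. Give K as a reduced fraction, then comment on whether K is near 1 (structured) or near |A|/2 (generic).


|A| = 4.
Compute A + A by enumerating all 16 pairs.
A + A = {2, 6, 10, 14, 18, 20, 24, 28, 38}, so |A + A| = 9.
K = |A + A| / |A| = 9/4 (already in lowest terms) ≈ 2.2500.
Reference: AP of size 4 gives K = 7/4 ≈ 1.7500; a fully generic set of size 4 gives K ≈ 2.5000.

|A| = 4, |A + A| = 9, K = 9/4.


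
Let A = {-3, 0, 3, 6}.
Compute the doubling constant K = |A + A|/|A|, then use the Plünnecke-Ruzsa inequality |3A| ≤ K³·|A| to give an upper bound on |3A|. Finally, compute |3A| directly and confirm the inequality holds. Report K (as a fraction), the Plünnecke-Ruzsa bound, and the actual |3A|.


|A| = 4.
Step 1: Compute A + A by enumerating all 16 pairs.
A + A = {-6, -3, 0, 3, 6, 9, 12}, so |A + A| = 7.
Step 2: Doubling constant K = |A + A|/|A| = 7/4 = 7/4 ≈ 1.7500.
Step 3: Plünnecke-Ruzsa gives |3A| ≤ K³·|A| = (1.7500)³ · 4 ≈ 21.4375.
Step 4: Compute 3A = A + A + A directly by enumerating all triples (a,b,c) ∈ A³; |3A| = 10.
Step 5: Check 10 ≤ 21.4375? Yes ✓.

K = 7/4, Plünnecke-Ruzsa bound K³|A| ≈ 21.4375, |3A| = 10, inequality holds.


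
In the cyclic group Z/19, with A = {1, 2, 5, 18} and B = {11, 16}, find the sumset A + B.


Work in Z/19Z: reduce every sum a + b modulo 19.
Enumerate all 8 pairs:
a = 1: 1+11=12, 1+16=17
a = 2: 2+11=13, 2+16=18
a = 5: 5+11=16, 5+16=2
a = 18: 18+11=10, 18+16=15
Distinct residues collected: {2, 10, 12, 13, 15, 16, 17, 18}
|A + B| = 8 (out of 19 total residues).

A + B = {2, 10, 12, 13, 15, 16, 17, 18}


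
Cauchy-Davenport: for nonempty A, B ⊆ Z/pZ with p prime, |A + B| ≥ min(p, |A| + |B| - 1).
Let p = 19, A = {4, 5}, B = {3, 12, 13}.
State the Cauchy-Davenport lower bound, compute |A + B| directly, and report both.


Cauchy-Davenport: |A + B| ≥ min(p, |A| + |B| - 1) for A, B nonempty in Z/pZ.
|A| = 2, |B| = 3, p = 19.
CD lower bound = min(19, 2 + 3 - 1) = min(19, 4) = 4.
Compute A + B mod 19 directly:
a = 4: 4+3=7, 4+12=16, 4+13=17
a = 5: 5+3=8, 5+12=17, 5+13=18
A + B = {7, 8, 16, 17, 18}, so |A + B| = 5.
Verify: 5 ≥ 4? Yes ✓.

CD lower bound = 4, actual |A + B| = 5.


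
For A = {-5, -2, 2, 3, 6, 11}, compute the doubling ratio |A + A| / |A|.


|A| = 6.
Compute A + A by enumerating all 36 pairs.
A + A = {-10, -7, -4, -3, -2, 0, 1, 4, 5, 6, 8, 9, 12, 13, 14, 17, 22}, so |A + A| = 17.
K = |A + A| / |A| = 17/6 (already in lowest terms) ≈ 2.8333.
Reference: AP of size 6 gives K = 11/6 ≈ 1.8333; a fully generic set of size 6 gives K ≈ 3.5000.

|A| = 6, |A + A| = 17, K = 17/6.


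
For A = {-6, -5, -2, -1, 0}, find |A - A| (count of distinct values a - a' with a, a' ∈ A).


A - A = {a - a' : a, a' ∈ A}; |A| = 5.
Bounds: 2|A|-1 ≤ |A - A| ≤ |A|² - |A| + 1, i.e. 9 ≤ |A - A| ≤ 21.
Note: 0 ∈ A - A always (from a - a). The set is symmetric: if d ∈ A - A then -d ∈ A - A.
Enumerate nonzero differences d = a - a' with a > a' (then include -d):
Positive differences: {1, 2, 3, 4, 5, 6}
Full difference set: {0} ∪ (positive diffs) ∪ (negative diffs).
|A - A| = 1 + 2·6 = 13 (matches direct enumeration: 13).

|A - A| = 13


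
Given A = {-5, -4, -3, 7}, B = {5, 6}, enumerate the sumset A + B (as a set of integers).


A + B = {a + b : a ∈ A, b ∈ B}.
Enumerate all |A|·|B| = 4·2 = 8 pairs (a, b) and collect distinct sums.
a = -5: -5+5=0, -5+6=1
a = -4: -4+5=1, -4+6=2
a = -3: -3+5=2, -3+6=3
a = 7: 7+5=12, 7+6=13
Collecting distinct sums: A + B = {0, 1, 2, 3, 12, 13}
|A + B| = 6

A + B = {0, 1, 2, 3, 12, 13}


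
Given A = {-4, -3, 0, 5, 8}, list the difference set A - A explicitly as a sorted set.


A - A = {a - a' : a, a' ∈ A}.
Compute a - a' for each ordered pair (a, a'):
a = -4: -4--4=0, -4--3=-1, -4-0=-4, -4-5=-9, -4-8=-12
a = -3: -3--4=1, -3--3=0, -3-0=-3, -3-5=-8, -3-8=-11
a = 0: 0--4=4, 0--3=3, 0-0=0, 0-5=-5, 0-8=-8
a = 5: 5--4=9, 5--3=8, 5-0=5, 5-5=0, 5-8=-3
a = 8: 8--4=12, 8--3=11, 8-0=8, 8-5=3, 8-8=0
Collecting distinct values (and noting 0 appears from a-a):
A - A = {-12, -11, -9, -8, -5, -4, -3, -1, 0, 1, 3, 4, 5, 8, 9, 11, 12}
|A - A| = 17

A - A = {-12, -11, -9, -8, -5, -4, -3, -1, 0, 1, 3, 4, 5, 8, 9, 11, 12}


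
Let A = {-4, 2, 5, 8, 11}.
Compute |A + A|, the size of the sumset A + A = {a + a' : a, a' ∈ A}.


A + A = {a + a' : a, a' ∈ A}; |A| = 5.
General bounds: 2|A| - 1 ≤ |A + A| ≤ |A|(|A|+1)/2, i.e. 9 ≤ |A + A| ≤ 15.
Lower bound 2|A|-1 is attained iff A is an arithmetic progression.
Enumerate sums a + a' for a ≤ a' (symmetric, so this suffices):
a = -4: -4+-4=-8, -4+2=-2, -4+5=1, -4+8=4, -4+11=7
a = 2: 2+2=4, 2+5=7, 2+8=10, 2+11=13
a = 5: 5+5=10, 5+8=13, 5+11=16
a = 8: 8+8=16, 8+11=19
a = 11: 11+11=22
Distinct sums: {-8, -2, 1, 4, 7, 10, 13, 16, 19, 22}
|A + A| = 10

|A + A| = 10


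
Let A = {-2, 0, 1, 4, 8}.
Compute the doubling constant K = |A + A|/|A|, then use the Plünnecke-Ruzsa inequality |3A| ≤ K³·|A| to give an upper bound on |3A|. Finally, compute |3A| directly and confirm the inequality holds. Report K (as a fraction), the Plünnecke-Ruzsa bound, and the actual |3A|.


|A| = 5.
Step 1: Compute A + A by enumerating all 25 pairs.
A + A = {-4, -2, -1, 0, 1, 2, 4, 5, 6, 8, 9, 12, 16}, so |A + A| = 13.
Step 2: Doubling constant K = |A + A|/|A| = 13/5 = 13/5 ≈ 2.6000.
Step 3: Plünnecke-Ruzsa gives |3A| ≤ K³·|A| = (2.6000)³ · 5 ≈ 87.8800.
Step 4: Compute 3A = A + A + A directly by enumerating all triples (a,b,c) ∈ A³; |3A| = 23.
Step 5: Check 23 ≤ 87.8800? Yes ✓.

K = 13/5, Plünnecke-Ruzsa bound K³|A| ≈ 87.8800, |3A| = 23, inequality holds.


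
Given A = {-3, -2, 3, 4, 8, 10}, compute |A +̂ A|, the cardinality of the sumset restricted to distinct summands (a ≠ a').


Restricted sumset: A +̂ A = {a + a' : a ∈ A, a' ∈ A, a ≠ a'}.
Equivalently, take A + A and drop any sum 2a that is achievable ONLY as a + a for a ∈ A (i.e. sums representable only with equal summands).
Enumerate pairs (a, a') with a < a' (symmetric, so each unordered pair gives one sum; this covers all a ≠ a'):
  -3 + -2 = -5
  -3 + 3 = 0
  -3 + 4 = 1
  -3 + 8 = 5
  -3 + 10 = 7
  -2 + 3 = 1
  -2 + 4 = 2
  -2 + 8 = 6
  -2 + 10 = 8
  3 + 4 = 7
  3 + 8 = 11
  3 + 10 = 13
  4 + 8 = 12
  4 + 10 = 14
  8 + 10 = 18
Collected distinct sums: {-5, 0, 1, 2, 5, 6, 7, 8, 11, 12, 13, 14, 18}
|A +̂ A| = 13
(Reference bound: |A +̂ A| ≥ 2|A| - 3 for |A| ≥ 2, with |A| = 6 giving ≥ 9.)

|A +̂ A| = 13


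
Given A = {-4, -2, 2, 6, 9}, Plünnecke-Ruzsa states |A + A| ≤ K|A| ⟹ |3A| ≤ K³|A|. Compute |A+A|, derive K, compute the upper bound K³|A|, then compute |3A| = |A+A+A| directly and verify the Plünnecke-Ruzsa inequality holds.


|A| = 5.
Step 1: Compute A + A by enumerating all 25 pairs.
A + A = {-8, -6, -4, -2, 0, 2, 4, 5, 7, 8, 11, 12, 15, 18}, so |A + A| = 14.
Step 2: Doubling constant K = |A + A|/|A| = 14/5 = 14/5 ≈ 2.8000.
Step 3: Plünnecke-Ruzsa gives |3A| ≤ K³·|A| = (2.8000)³ · 5 ≈ 109.7600.
Step 4: Compute 3A = A + A + A directly by enumerating all triples (a,b,c) ∈ A³; |3A| = 27.
Step 5: Check 27 ≤ 109.7600? Yes ✓.

K = 14/5, Plünnecke-Ruzsa bound K³|A| ≈ 109.7600, |3A| = 27, inequality holds.


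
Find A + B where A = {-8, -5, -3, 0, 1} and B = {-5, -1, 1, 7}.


A + B = {a + b : a ∈ A, b ∈ B}.
Enumerate all |A|·|B| = 5·4 = 20 pairs (a, b) and collect distinct sums.
a = -8: -8+-5=-13, -8+-1=-9, -8+1=-7, -8+7=-1
a = -5: -5+-5=-10, -5+-1=-6, -5+1=-4, -5+7=2
a = -3: -3+-5=-8, -3+-1=-4, -3+1=-2, -3+7=4
a = 0: 0+-5=-5, 0+-1=-1, 0+1=1, 0+7=7
a = 1: 1+-5=-4, 1+-1=0, 1+1=2, 1+7=8
Collecting distinct sums: A + B = {-13, -10, -9, -8, -7, -6, -5, -4, -2, -1, 0, 1, 2, 4, 7, 8}
|A + B| = 16

A + B = {-13, -10, -9, -8, -7, -6, -5, -4, -2, -1, 0, 1, 2, 4, 7, 8}


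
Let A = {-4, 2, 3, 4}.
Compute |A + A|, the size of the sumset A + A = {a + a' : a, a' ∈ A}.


A + A = {a + a' : a, a' ∈ A}; |A| = 4.
General bounds: 2|A| - 1 ≤ |A + A| ≤ |A|(|A|+1)/2, i.e. 7 ≤ |A + A| ≤ 10.
Lower bound 2|A|-1 is attained iff A is an arithmetic progression.
Enumerate sums a + a' for a ≤ a' (symmetric, so this suffices):
a = -4: -4+-4=-8, -4+2=-2, -4+3=-1, -4+4=0
a = 2: 2+2=4, 2+3=5, 2+4=6
a = 3: 3+3=6, 3+4=7
a = 4: 4+4=8
Distinct sums: {-8, -2, -1, 0, 4, 5, 6, 7, 8}
|A + A| = 9

|A + A| = 9


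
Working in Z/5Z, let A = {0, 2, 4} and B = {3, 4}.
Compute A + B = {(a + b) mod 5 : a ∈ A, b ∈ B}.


Work in Z/5Z: reduce every sum a + b modulo 5.
Enumerate all 6 pairs:
a = 0: 0+3=3, 0+4=4
a = 2: 2+3=0, 2+4=1
a = 4: 4+3=2, 4+4=3
Distinct residues collected: {0, 1, 2, 3, 4}
|A + B| = 5 (out of 5 total residues).

A + B = {0, 1, 2, 3, 4}


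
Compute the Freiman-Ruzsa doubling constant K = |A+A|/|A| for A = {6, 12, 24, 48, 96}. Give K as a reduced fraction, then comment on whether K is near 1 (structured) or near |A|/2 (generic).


|A| = 5.
Compute A + A by enumerating all 25 pairs.
A + A = {12, 18, 24, 30, 36, 48, 54, 60, 72, 96, 102, 108, 120, 144, 192}, so |A + A| = 15.
K = |A + A| / |A| = 15/5 = 3/1 ≈ 3.0000.
Reference: AP of size 5 gives K = 9/5 ≈ 1.8000; a fully generic set of size 5 gives K ≈ 3.0000.

|A| = 5, |A + A| = 15, K = 15/5 = 3/1.


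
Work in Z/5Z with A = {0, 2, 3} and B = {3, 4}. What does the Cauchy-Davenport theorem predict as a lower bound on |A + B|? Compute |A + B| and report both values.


Cauchy-Davenport: |A + B| ≥ min(p, |A| + |B| - 1) for A, B nonempty in Z/pZ.
|A| = 3, |B| = 2, p = 5.
CD lower bound = min(5, 3 + 2 - 1) = min(5, 4) = 4.
Compute A + B mod 5 directly:
a = 0: 0+3=3, 0+4=4
a = 2: 2+3=0, 2+4=1
a = 3: 3+3=1, 3+4=2
A + B = {0, 1, 2, 3, 4}, so |A + B| = 5.
Verify: 5 ≥ 4? Yes ✓.

CD lower bound = 4, actual |A + B| = 5.


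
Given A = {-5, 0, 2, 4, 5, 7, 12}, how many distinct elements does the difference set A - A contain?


A - A = {a - a' : a, a' ∈ A}; |A| = 7.
Bounds: 2|A|-1 ≤ |A - A| ≤ |A|² - |A| + 1, i.e. 13 ≤ |A - A| ≤ 43.
Note: 0 ∈ A - A always (from a - a). The set is symmetric: if d ∈ A - A then -d ∈ A - A.
Enumerate nonzero differences d = a - a' with a > a' (then include -d):
Positive differences: {1, 2, 3, 4, 5, 7, 8, 9, 10, 12, 17}
Full difference set: {0} ∪ (positive diffs) ∪ (negative diffs).
|A - A| = 1 + 2·11 = 23 (matches direct enumeration: 23).

|A - A| = 23


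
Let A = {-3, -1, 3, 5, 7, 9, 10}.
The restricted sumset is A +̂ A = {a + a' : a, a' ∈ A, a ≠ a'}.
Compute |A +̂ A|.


Restricted sumset: A +̂ A = {a + a' : a ∈ A, a' ∈ A, a ≠ a'}.
Equivalently, take A + A and drop any sum 2a that is achievable ONLY as a + a for a ∈ A (i.e. sums representable only with equal summands).
Enumerate pairs (a, a') with a < a' (symmetric, so each unordered pair gives one sum; this covers all a ≠ a'):
  -3 + -1 = -4
  -3 + 3 = 0
  -3 + 5 = 2
  -3 + 7 = 4
  -3 + 9 = 6
  -3 + 10 = 7
  -1 + 3 = 2
  -1 + 5 = 4
  -1 + 7 = 6
  -1 + 9 = 8
  -1 + 10 = 9
  3 + 5 = 8
  3 + 7 = 10
  3 + 9 = 12
  3 + 10 = 13
  5 + 7 = 12
  5 + 9 = 14
  5 + 10 = 15
  7 + 9 = 16
  7 + 10 = 17
  9 + 10 = 19
Collected distinct sums: {-4, 0, 2, 4, 6, 7, 8, 9, 10, 12, 13, 14, 15, 16, 17, 19}
|A +̂ A| = 16
(Reference bound: |A +̂ A| ≥ 2|A| - 3 for |A| ≥ 2, with |A| = 7 giving ≥ 11.)

|A +̂ A| = 16


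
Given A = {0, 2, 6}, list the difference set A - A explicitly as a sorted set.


A - A = {a - a' : a, a' ∈ A}.
Compute a - a' for each ordered pair (a, a'):
a = 0: 0-0=0, 0-2=-2, 0-6=-6
a = 2: 2-0=2, 2-2=0, 2-6=-4
a = 6: 6-0=6, 6-2=4, 6-6=0
Collecting distinct values (and noting 0 appears from a-a):
A - A = {-6, -4, -2, 0, 2, 4, 6}
|A - A| = 7

A - A = {-6, -4, -2, 0, 2, 4, 6}


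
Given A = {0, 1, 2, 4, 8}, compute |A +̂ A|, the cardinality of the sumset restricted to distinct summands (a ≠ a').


Restricted sumset: A +̂ A = {a + a' : a ∈ A, a' ∈ A, a ≠ a'}.
Equivalently, take A + A and drop any sum 2a that is achievable ONLY as a + a for a ∈ A (i.e. sums representable only with equal summands).
Enumerate pairs (a, a') with a < a' (symmetric, so each unordered pair gives one sum; this covers all a ≠ a'):
  0 + 1 = 1
  0 + 2 = 2
  0 + 4 = 4
  0 + 8 = 8
  1 + 2 = 3
  1 + 4 = 5
  1 + 8 = 9
  2 + 4 = 6
  2 + 8 = 10
  4 + 8 = 12
Collected distinct sums: {1, 2, 3, 4, 5, 6, 8, 9, 10, 12}
|A +̂ A| = 10
(Reference bound: |A +̂ A| ≥ 2|A| - 3 for |A| ≥ 2, with |A| = 5 giving ≥ 7.)

|A +̂ A| = 10


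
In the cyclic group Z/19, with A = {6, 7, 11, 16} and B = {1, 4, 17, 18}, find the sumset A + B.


Work in Z/19Z: reduce every sum a + b modulo 19.
Enumerate all 16 pairs:
a = 6: 6+1=7, 6+4=10, 6+17=4, 6+18=5
a = 7: 7+1=8, 7+4=11, 7+17=5, 7+18=6
a = 11: 11+1=12, 11+4=15, 11+17=9, 11+18=10
a = 16: 16+1=17, 16+4=1, 16+17=14, 16+18=15
Distinct residues collected: {1, 4, 5, 6, 7, 8, 9, 10, 11, 12, 14, 15, 17}
|A + B| = 13 (out of 19 total residues).

A + B = {1, 4, 5, 6, 7, 8, 9, 10, 11, 12, 14, 15, 17}


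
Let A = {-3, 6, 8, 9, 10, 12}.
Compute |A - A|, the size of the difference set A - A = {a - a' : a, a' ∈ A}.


A - A = {a - a' : a, a' ∈ A}; |A| = 6.
Bounds: 2|A|-1 ≤ |A - A| ≤ |A|² - |A| + 1, i.e. 11 ≤ |A - A| ≤ 31.
Note: 0 ∈ A - A always (from a - a). The set is symmetric: if d ∈ A - A then -d ∈ A - A.
Enumerate nonzero differences d = a - a' with a > a' (then include -d):
Positive differences: {1, 2, 3, 4, 6, 9, 11, 12, 13, 15}
Full difference set: {0} ∪ (positive diffs) ∪ (negative diffs).
|A - A| = 1 + 2·10 = 21 (matches direct enumeration: 21).

|A - A| = 21


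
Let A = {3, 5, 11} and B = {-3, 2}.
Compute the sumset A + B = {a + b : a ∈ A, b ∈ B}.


A + B = {a + b : a ∈ A, b ∈ B}.
Enumerate all |A|·|B| = 3·2 = 6 pairs (a, b) and collect distinct sums.
a = 3: 3+-3=0, 3+2=5
a = 5: 5+-3=2, 5+2=7
a = 11: 11+-3=8, 11+2=13
Collecting distinct sums: A + B = {0, 2, 5, 7, 8, 13}
|A + B| = 6

A + B = {0, 2, 5, 7, 8, 13}


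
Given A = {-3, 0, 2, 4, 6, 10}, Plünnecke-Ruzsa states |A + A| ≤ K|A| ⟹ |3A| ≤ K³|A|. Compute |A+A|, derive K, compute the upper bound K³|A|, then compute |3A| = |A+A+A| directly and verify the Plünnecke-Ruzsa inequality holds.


|A| = 6.
Step 1: Compute A + A by enumerating all 36 pairs.
A + A = {-6, -3, -1, 0, 1, 2, 3, 4, 6, 7, 8, 10, 12, 14, 16, 20}, so |A + A| = 16.
Step 2: Doubling constant K = |A + A|/|A| = 16/6 = 16/6 ≈ 2.6667.
Step 3: Plünnecke-Ruzsa gives |3A| ≤ K³·|A| = (2.6667)³ · 6 ≈ 113.7778.
Step 4: Compute 3A = A + A + A directly by enumerating all triples (a,b,c) ∈ A³; |3A| = 29.
Step 5: Check 29 ≤ 113.7778? Yes ✓.

K = 16/6, Plünnecke-Ruzsa bound K³|A| ≈ 113.7778, |3A| = 29, inequality holds.


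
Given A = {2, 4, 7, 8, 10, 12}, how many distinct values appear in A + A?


A + A = {a + a' : a, a' ∈ A}; |A| = 6.
General bounds: 2|A| - 1 ≤ |A + A| ≤ |A|(|A|+1)/2, i.e. 11 ≤ |A + A| ≤ 21.
Lower bound 2|A|-1 is attained iff A is an arithmetic progression.
Enumerate sums a + a' for a ≤ a' (symmetric, so this suffices):
a = 2: 2+2=4, 2+4=6, 2+7=9, 2+8=10, 2+10=12, 2+12=14
a = 4: 4+4=8, 4+7=11, 4+8=12, 4+10=14, 4+12=16
a = 7: 7+7=14, 7+8=15, 7+10=17, 7+12=19
a = 8: 8+8=16, 8+10=18, 8+12=20
a = 10: 10+10=20, 10+12=22
a = 12: 12+12=24
Distinct sums: {4, 6, 8, 9, 10, 11, 12, 14, 15, 16, 17, 18, 19, 20, 22, 24}
|A + A| = 16

|A + A| = 16


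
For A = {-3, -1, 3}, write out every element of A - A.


A - A = {a - a' : a, a' ∈ A}.
Compute a - a' for each ordered pair (a, a'):
a = -3: -3--3=0, -3--1=-2, -3-3=-6
a = -1: -1--3=2, -1--1=0, -1-3=-4
a = 3: 3--3=6, 3--1=4, 3-3=0
Collecting distinct values (and noting 0 appears from a-a):
A - A = {-6, -4, -2, 0, 2, 4, 6}
|A - A| = 7

A - A = {-6, -4, -2, 0, 2, 4, 6}


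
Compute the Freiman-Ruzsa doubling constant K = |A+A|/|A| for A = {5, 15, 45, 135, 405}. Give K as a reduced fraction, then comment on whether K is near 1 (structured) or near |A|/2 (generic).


|A| = 5.
Compute A + A by enumerating all 25 pairs.
A + A = {10, 20, 30, 50, 60, 90, 140, 150, 180, 270, 410, 420, 450, 540, 810}, so |A + A| = 15.
K = |A + A| / |A| = 15/5 = 3/1 ≈ 3.0000.
Reference: AP of size 5 gives K = 9/5 ≈ 1.8000; a fully generic set of size 5 gives K ≈ 3.0000.

|A| = 5, |A + A| = 15, K = 15/5 = 3/1.


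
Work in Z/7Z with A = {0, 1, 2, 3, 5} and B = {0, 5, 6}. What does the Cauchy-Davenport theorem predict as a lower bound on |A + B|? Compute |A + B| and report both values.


Cauchy-Davenport: |A + B| ≥ min(p, |A| + |B| - 1) for A, B nonempty in Z/pZ.
|A| = 5, |B| = 3, p = 7.
CD lower bound = min(7, 5 + 3 - 1) = min(7, 7) = 7.
Compute A + B mod 7 directly:
a = 0: 0+0=0, 0+5=5, 0+6=6
a = 1: 1+0=1, 1+5=6, 1+6=0
a = 2: 2+0=2, 2+5=0, 2+6=1
a = 3: 3+0=3, 3+5=1, 3+6=2
a = 5: 5+0=5, 5+5=3, 5+6=4
A + B = {0, 1, 2, 3, 4, 5, 6}, so |A + B| = 7.
Verify: 7 ≥ 7? Yes ✓.

CD lower bound = 7, actual |A + B| = 7.


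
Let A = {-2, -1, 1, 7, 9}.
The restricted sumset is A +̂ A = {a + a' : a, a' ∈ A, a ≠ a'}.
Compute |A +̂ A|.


Restricted sumset: A +̂ A = {a + a' : a ∈ A, a' ∈ A, a ≠ a'}.
Equivalently, take A + A and drop any sum 2a that is achievable ONLY as a + a for a ∈ A (i.e. sums representable only with equal summands).
Enumerate pairs (a, a') with a < a' (symmetric, so each unordered pair gives one sum; this covers all a ≠ a'):
  -2 + -1 = -3
  -2 + 1 = -1
  -2 + 7 = 5
  -2 + 9 = 7
  -1 + 1 = 0
  -1 + 7 = 6
  -1 + 9 = 8
  1 + 7 = 8
  1 + 9 = 10
  7 + 9 = 16
Collected distinct sums: {-3, -1, 0, 5, 6, 7, 8, 10, 16}
|A +̂ A| = 9
(Reference bound: |A +̂ A| ≥ 2|A| - 3 for |A| ≥ 2, with |A| = 5 giving ≥ 7.)

|A +̂ A| = 9


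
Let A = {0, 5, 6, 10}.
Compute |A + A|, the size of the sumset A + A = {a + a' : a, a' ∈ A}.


A + A = {a + a' : a, a' ∈ A}; |A| = 4.
General bounds: 2|A| - 1 ≤ |A + A| ≤ |A|(|A|+1)/2, i.e. 7 ≤ |A + A| ≤ 10.
Lower bound 2|A|-1 is attained iff A is an arithmetic progression.
Enumerate sums a + a' for a ≤ a' (symmetric, so this suffices):
a = 0: 0+0=0, 0+5=5, 0+6=6, 0+10=10
a = 5: 5+5=10, 5+6=11, 5+10=15
a = 6: 6+6=12, 6+10=16
a = 10: 10+10=20
Distinct sums: {0, 5, 6, 10, 11, 12, 15, 16, 20}
|A + A| = 9

|A + A| = 9


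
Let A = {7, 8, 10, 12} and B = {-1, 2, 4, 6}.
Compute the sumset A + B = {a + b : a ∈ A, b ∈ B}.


A + B = {a + b : a ∈ A, b ∈ B}.
Enumerate all |A|·|B| = 4·4 = 16 pairs (a, b) and collect distinct sums.
a = 7: 7+-1=6, 7+2=9, 7+4=11, 7+6=13
a = 8: 8+-1=7, 8+2=10, 8+4=12, 8+6=14
a = 10: 10+-1=9, 10+2=12, 10+4=14, 10+6=16
a = 12: 12+-1=11, 12+2=14, 12+4=16, 12+6=18
Collecting distinct sums: A + B = {6, 7, 9, 10, 11, 12, 13, 14, 16, 18}
|A + B| = 10

A + B = {6, 7, 9, 10, 11, 12, 13, 14, 16, 18}


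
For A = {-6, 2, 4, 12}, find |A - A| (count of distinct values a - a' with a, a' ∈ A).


A - A = {a - a' : a, a' ∈ A}; |A| = 4.
Bounds: 2|A|-1 ≤ |A - A| ≤ |A|² - |A| + 1, i.e. 7 ≤ |A - A| ≤ 13.
Note: 0 ∈ A - A always (from a - a). The set is symmetric: if d ∈ A - A then -d ∈ A - A.
Enumerate nonzero differences d = a - a' with a > a' (then include -d):
Positive differences: {2, 8, 10, 18}
Full difference set: {0} ∪ (positive diffs) ∪ (negative diffs).
|A - A| = 1 + 2·4 = 9 (matches direct enumeration: 9).

|A - A| = 9


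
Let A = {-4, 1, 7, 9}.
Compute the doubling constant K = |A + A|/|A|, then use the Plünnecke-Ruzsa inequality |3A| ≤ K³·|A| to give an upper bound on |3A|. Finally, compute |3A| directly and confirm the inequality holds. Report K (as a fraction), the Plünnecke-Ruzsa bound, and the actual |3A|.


|A| = 4.
Step 1: Compute A + A by enumerating all 16 pairs.
A + A = {-8, -3, 2, 3, 5, 8, 10, 14, 16, 18}, so |A + A| = 10.
Step 2: Doubling constant K = |A + A|/|A| = 10/4 = 10/4 ≈ 2.5000.
Step 3: Plünnecke-Ruzsa gives |3A| ≤ K³·|A| = (2.5000)³ · 4 ≈ 62.5000.
Step 4: Compute 3A = A + A + A directly by enumerating all triples (a,b,c) ∈ A³; |3A| = 20.
Step 5: Check 20 ≤ 62.5000? Yes ✓.

K = 10/4, Plünnecke-Ruzsa bound K³|A| ≈ 62.5000, |3A| = 20, inequality holds.


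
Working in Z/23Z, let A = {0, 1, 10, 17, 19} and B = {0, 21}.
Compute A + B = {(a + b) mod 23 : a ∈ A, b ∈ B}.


Work in Z/23Z: reduce every sum a + b modulo 23.
Enumerate all 10 pairs:
a = 0: 0+0=0, 0+21=21
a = 1: 1+0=1, 1+21=22
a = 10: 10+0=10, 10+21=8
a = 17: 17+0=17, 17+21=15
a = 19: 19+0=19, 19+21=17
Distinct residues collected: {0, 1, 8, 10, 15, 17, 19, 21, 22}
|A + B| = 9 (out of 23 total residues).

A + B = {0, 1, 8, 10, 15, 17, 19, 21, 22}


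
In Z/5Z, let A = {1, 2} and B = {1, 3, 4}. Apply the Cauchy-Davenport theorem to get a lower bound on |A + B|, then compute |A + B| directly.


Cauchy-Davenport: |A + B| ≥ min(p, |A| + |B| - 1) for A, B nonempty in Z/pZ.
|A| = 2, |B| = 3, p = 5.
CD lower bound = min(5, 2 + 3 - 1) = min(5, 4) = 4.
Compute A + B mod 5 directly:
a = 1: 1+1=2, 1+3=4, 1+4=0
a = 2: 2+1=3, 2+3=0, 2+4=1
A + B = {0, 1, 2, 3, 4}, so |A + B| = 5.
Verify: 5 ≥ 4? Yes ✓.

CD lower bound = 4, actual |A + B| = 5.


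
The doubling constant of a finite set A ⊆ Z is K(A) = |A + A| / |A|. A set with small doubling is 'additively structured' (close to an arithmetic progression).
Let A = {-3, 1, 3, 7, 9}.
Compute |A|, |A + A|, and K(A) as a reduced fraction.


|A| = 5.
Compute A + A by enumerating all 25 pairs.
A + A = {-6, -2, 0, 2, 4, 6, 8, 10, 12, 14, 16, 18}, so |A + A| = 12.
K = |A + A| / |A| = 12/5 (already in lowest terms) ≈ 2.4000.
Reference: AP of size 5 gives K = 9/5 ≈ 1.8000; a fully generic set of size 5 gives K ≈ 3.0000.

|A| = 5, |A + A| = 12, K = 12/5.


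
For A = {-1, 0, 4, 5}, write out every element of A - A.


A - A = {a - a' : a, a' ∈ A}.
Compute a - a' for each ordered pair (a, a'):
a = -1: -1--1=0, -1-0=-1, -1-4=-5, -1-5=-6
a = 0: 0--1=1, 0-0=0, 0-4=-4, 0-5=-5
a = 4: 4--1=5, 4-0=4, 4-4=0, 4-5=-1
a = 5: 5--1=6, 5-0=5, 5-4=1, 5-5=0
Collecting distinct values (and noting 0 appears from a-a):
A - A = {-6, -5, -4, -1, 0, 1, 4, 5, 6}
|A - A| = 9

A - A = {-6, -5, -4, -1, 0, 1, 4, 5, 6}


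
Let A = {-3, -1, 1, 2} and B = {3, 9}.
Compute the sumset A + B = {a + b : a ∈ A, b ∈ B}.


A + B = {a + b : a ∈ A, b ∈ B}.
Enumerate all |A|·|B| = 4·2 = 8 pairs (a, b) and collect distinct sums.
a = -3: -3+3=0, -3+9=6
a = -1: -1+3=2, -1+9=8
a = 1: 1+3=4, 1+9=10
a = 2: 2+3=5, 2+9=11
Collecting distinct sums: A + B = {0, 2, 4, 5, 6, 8, 10, 11}
|A + B| = 8

A + B = {0, 2, 4, 5, 6, 8, 10, 11}


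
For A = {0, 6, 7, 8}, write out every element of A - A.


A - A = {a - a' : a, a' ∈ A}.
Compute a - a' for each ordered pair (a, a'):
a = 0: 0-0=0, 0-6=-6, 0-7=-7, 0-8=-8
a = 6: 6-0=6, 6-6=0, 6-7=-1, 6-8=-2
a = 7: 7-0=7, 7-6=1, 7-7=0, 7-8=-1
a = 8: 8-0=8, 8-6=2, 8-7=1, 8-8=0
Collecting distinct values (and noting 0 appears from a-a):
A - A = {-8, -7, -6, -2, -1, 0, 1, 2, 6, 7, 8}
|A - A| = 11

A - A = {-8, -7, -6, -2, -1, 0, 1, 2, 6, 7, 8}


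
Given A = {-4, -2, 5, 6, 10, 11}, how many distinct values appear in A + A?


A + A = {a + a' : a, a' ∈ A}; |A| = 6.
General bounds: 2|A| - 1 ≤ |A + A| ≤ |A|(|A|+1)/2, i.e. 11 ≤ |A + A| ≤ 21.
Lower bound 2|A|-1 is attained iff A is an arithmetic progression.
Enumerate sums a + a' for a ≤ a' (symmetric, so this suffices):
a = -4: -4+-4=-8, -4+-2=-6, -4+5=1, -4+6=2, -4+10=6, -4+11=7
a = -2: -2+-2=-4, -2+5=3, -2+6=4, -2+10=8, -2+11=9
a = 5: 5+5=10, 5+6=11, 5+10=15, 5+11=16
a = 6: 6+6=12, 6+10=16, 6+11=17
a = 10: 10+10=20, 10+11=21
a = 11: 11+11=22
Distinct sums: {-8, -6, -4, 1, 2, 3, 4, 6, 7, 8, 9, 10, 11, 12, 15, 16, 17, 20, 21, 22}
|A + A| = 20

|A + A| = 20


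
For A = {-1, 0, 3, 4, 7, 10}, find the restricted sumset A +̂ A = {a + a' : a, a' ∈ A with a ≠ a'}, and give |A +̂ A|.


Restricted sumset: A +̂ A = {a + a' : a ∈ A, a' ∈ A, a ≠ a'}.
Equivalently, take A + A and drop any sum 2a that is achievable ONLY as a + a for a ∈ A (i.e. sums representable only with equal summands).
Enumerate pairs (a, a') with a < a' (symmetric, so each unordered pair gives one sum; this covers all a ≠ a'):
  -1 + 0 = -1
  -1 + 3 = 2
  -1 + 4 = 3
  -1 + 7 = 6
  -1 + 10 = 9
  0 + 3 = 3
  0 + 4 = 4
  0 + 7 = 7
  0 + 10 = 10
  3 + 4 = 7
  3 + 7 = 10
  3 + 10 = 13
  4 + 7 = 11
  4 + 10 = 14
  7 + 10 = 17
Collected distinct sums: {-1, 2, 3, 4, 6, 7, 9, 10, 11, 13, 14, 17}
|A +̂ A| = 12
(Reference bound: |A +̂ A| ≥ 2|A| - 3 for |A| ≥ 2, with |A| = 6 giving ≥ 9.)

|A +̂ A| = 12


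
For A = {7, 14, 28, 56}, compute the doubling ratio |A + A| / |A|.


|A| = 4.
Compute A + A by enumerating all 16 pairs.
A + A = {14, 21, 28, 35, 42, 56, 63, 70, 84, 112}, so |A + A| = 10.
K = |A + A| / |A| = 10/4 = 5/2 ≈ 2.5000.
Reference: AP of size 4 gives K = 7/4 ≈ 1.7500; a fully generic set of size 4 gives K ≈ 2.5000.

|A| = 4, |A + A| = 10, K = 10/4 = 5/2.


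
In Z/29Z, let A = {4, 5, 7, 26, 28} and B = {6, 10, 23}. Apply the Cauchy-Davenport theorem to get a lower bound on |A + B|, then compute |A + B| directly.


Cauchy-Davenport: |A + B| ≥ min(p, |A| + |B| - 1) for A, B nonempty in Z/pZ.
|A| = 5, |B| = 3, p = 29.
CD lower bound = min(29, 5 + 3 - 1) = min(29, 7) = 7.
Compute A + B mod 29 directly:
a = 4: 4+6=10, 4+10=14, 4+23=27
a = 5: 5+6=11, 5+10=15, 5+23=28
a = 7: 7+6=13, 7+10=17, 7+23=1
a = 26: 26+6=3, 26+10=7, 26+23=20
a = 28: 28+6=5, 28+10=9, 28+23=22
A + B = {1, 3, 5, 7, 9, 10, 11, 13, 14, 15, 17, 20, 22, 27, 28}, so |A + B| = 15.
Verify: 15 ≥ 7? Yes ✓.

CD lower bound = 7, actual |A + B| = 15.


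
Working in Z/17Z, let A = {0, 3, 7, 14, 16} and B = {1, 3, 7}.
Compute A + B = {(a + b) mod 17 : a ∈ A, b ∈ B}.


Work in Z/17Z: reduce every sum a + b modulo 17.
Enumerate all 15 pairs:
a = 0: 0+1=1, 0+3=3, 0+7=7
a = 3: 3+1=4, 3+3=6, 3+7=10
a = 7: 7+1=8, 7+3=10, 7+7=14
a = 14: 14+1=15, 14+3=0, 14+7=4
a = 16: 16+1=0, 16+3=2, 16+7=6
Distinct residues collected: {0, 1, 2, 3, 4, 6, 7, 8, 10, 14, 15}
|A + B| = 11 (out of 17 total residues).

A + B = {0, 1, 2, 3, 4, 6, 7, 8, 10, 14, 15}


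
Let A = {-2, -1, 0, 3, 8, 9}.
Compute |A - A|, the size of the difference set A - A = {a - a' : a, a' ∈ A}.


A - A = {a - a' : a, a' ∈ A}; |A| = 6.
Bounds: 2|A|-1 ≤ |A - A| ≤ |A|² - |A| + 1, i.e. 11 ≤ |A - A| ≤ 31.
Note: 0 ∈ A - A always (from a - a). The set is symmetric: if d ∈ A - A then -d ∈ A - A.
Enumerate nonzero differences d = a - a' with a > a' (then include -d):
Positive differences: {1, 2, 3, 4, 5, 6, 8, 9, 10, 11}
Full difference set: {0} ∪ (positive diffs) ∪ (negative diffs).
|A - A| = 1 + 2·10 = 21 (matches direct enumeration: 21).

|A - A| = 21


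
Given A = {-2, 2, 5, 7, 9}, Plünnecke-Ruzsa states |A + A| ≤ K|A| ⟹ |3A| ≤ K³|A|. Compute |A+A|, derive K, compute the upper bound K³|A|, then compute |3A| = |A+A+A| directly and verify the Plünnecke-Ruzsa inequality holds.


|A| = 5.
Step 1: Compute A + A by enumerating all 25 pairs.
A + A = {-4, 0, 3, 4, 5, 7, 9, 10, 11, 12, 14, 16, 18}, so |A + A| = 13.
Step 2: Doubling constant K = |A + A|/|A| = 13/5 = 13/5 ≈ 2.6000.
Step 3: Plünnecke-Ruzsa gives |3A| ≤ K³·|A| = (2.6000)³ · 5 ≈ 87.8800.
Step 4: Compute 3A = A + A + A directly by enumerating all triples (a,b,c) ∈ A³; |3A| = 25.
Step 5: Check 25 ≤ 87.8800? Yes ✓.

K = 13/5, Plünnecke-Ruzsa bound K³|A| ≈ 87.8800, |3A| = 25, inequality holds.


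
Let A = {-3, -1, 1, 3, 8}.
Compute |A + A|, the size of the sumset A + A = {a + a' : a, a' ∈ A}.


A + A = {a + a' : a, a' ∈ A}; |A| = 5.
General bounds: 2|A| - 1 ≤ |A + A| ≤ |A|(|A|+1)/2, i.e. 9 ≤ |A + A| ≤ 15.
Lower bound 2|A|-1 is attained iff A is an arithmetic progression.
Enumerate sums a + a' for a ≤ a' (symmetric, so this suffices):
a = -3: -3+-3=-6, -3+-1=-4, -3+1=-2, -3+3=0, -3+8=5
a = -1: -1+-1=-2, -1+1=0, -1+3=2, -1+8=7
a = 1: 1+1=2, 1+3=4, 1+8=9
a = 3: 3+3=6, 3+8=11
a = 8: 8+8=16
Distinct sums: {-6, -4, -2, 0, 2, 4, 5, 6, 7, 9, 11, 16}
|A + A| = 12

|A + A| = 12


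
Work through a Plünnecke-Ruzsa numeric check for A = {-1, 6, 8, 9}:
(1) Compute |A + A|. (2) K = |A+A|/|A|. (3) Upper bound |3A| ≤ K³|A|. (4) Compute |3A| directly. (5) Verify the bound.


|A| = 4.
Step 1: Compute A + A by enumerating all 16 pairs.
A + A = {-2, 5, 7, 8, 12, 14, 15, 16, 17, 18}, so |A + A| = 10.
Step 2: Doubling constant K = |A + A|/|A| = 10/4 = 10/4 ≈ 2.5000.
Step 3: Plünnecke-Ruzsa gives |3A| ≤ K³·|A| = (2.5000)³ · 4 ≈ 62.5000.
Step 4: Compute 3A = A + A + A directly by enumerating all triples (a,b,c) ∈ A³; |3A| = 19.
Step 5: Check 19 ≤ 62.5000? Yes ✓.

K = 10/4, Plünnecke-Ruzsa bound K³|A| ≈ 62.5000, |3A| = 19, inequality holds.


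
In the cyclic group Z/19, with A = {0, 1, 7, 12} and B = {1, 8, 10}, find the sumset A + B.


Work in Z/19Z: reduce every sum a + b modulo 19.
Enumerate all 12 pairs:
a = 0: 0+1=1, 0+8=8, 0+10=10
a = 1: 1+1=2, 1+8=9, 1+10=11
a = 7: 7+1=8, 7+8=15, 7+10=17
a = 12: 12+1=13, 12+8=1, 12+10=3
Distinct residues collected: {1, 2, 3, 8, 9, 10, 11, 13, 15, 17}
|A + B| = 10 (out of 19 total residues).

A + B = {1, 2, 3, 8, 9, 10, 11, 13, 15, 17}


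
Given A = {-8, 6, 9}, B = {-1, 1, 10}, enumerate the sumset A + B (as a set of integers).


A + B = {a + b : a ∈ A, b ∈ B}.
Enumerate all |A|·|B| = 3·3 = 9 pairs (a, b) and collect distinct sums.
a = -8: -8+-1=-9, -8+1=-7, -8+10=2
a = 6: 6+-1=5, 6+1=7, 6+10=16
a = 9: 9+-1=8, 9+1=10, 9+10=19
Collecting distinct sums: A + B = {-9, -7, 2, 5, 7, 8, 10, 16, 19}
|A + B| = 9

A + B = {-9, -7, 2, 5, 7, 8, 10, 16, 19}


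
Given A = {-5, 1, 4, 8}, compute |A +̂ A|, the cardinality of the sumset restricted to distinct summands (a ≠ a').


Restricted sumset: A +̂ A = {a + a' : a ∈ A, a' ∈ A, a ≠ a'}.
Equivalently, take A + A and drop any sum 2a that is achievable ONLY as a + a for a ∈ A (i.e. sums representable only with equal summands).
Enumerate pairs (a, a') with a < a' (symmetric, so each unordered pair gives one sum; this covers all a ≠ a'):
  -5 + 1 = -4
  -5 + 4 = -1
  -5 + 8 = 3
  1 + 4 = 5
  1 + 8 = 9
  4 + 8 = 12
Collected distinct sums: {-4, -1, 3, 5, 9, 12}
|A +̂ A| = 6
(Reference bound: |A +̂ A| ≥ 2|A| - 3 for |A| ≥ 2, with |A| = 4 giving ≥ 5.)

|A +̂ A| = 6


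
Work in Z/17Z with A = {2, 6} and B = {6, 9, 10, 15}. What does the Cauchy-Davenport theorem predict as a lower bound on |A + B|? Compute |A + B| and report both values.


Cauchy-Davenport: |A + B| ≥ min(p, |A| + |B| - 1) for A, B nonempty in Z/pZ.
|A| = 2, |B| = 4, p = 17.
CD lower bound = min(17, 2 + 4 - 1) = min(17, 5) = 5.
Compute A + B mod 17 directly:
a = 2: 2+6=8, 2+9=11, 2+10=12, 2+15=0
a = 6: 6+6=12, 6+9=15, 6+10=16, 6+15=4
A + B = {0, 4, 8, 11, 12, 15, 16}, so |A + B| = 7.
Verify: 7 ≥ 5? Yes ✓.

CD lower bound = 5, actual |A + B| = 7.


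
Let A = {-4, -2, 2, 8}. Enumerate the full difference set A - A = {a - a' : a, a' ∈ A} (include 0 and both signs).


A - A = {a - a' : a, a' ∈ A}.
Compute a - a' for each ordered pair (a, a'):
a = -4: -4--4=0, -4--2=-2, -4-2=-6, -4-8=-12
a = -2: -2--4=2, -2--2=0, -2-2=-4, -2-8=-10
a = 2: 2--4=6, 2--2=4, 2-2=0, 2-8=-6
a = 8: 8--4=12, 8--2=10, 8-2=6, 8-8=0
Collecting distinct values (and noting 0 appears from a-a):
A - A = {-12, -10, -6, -4, -2, 0, 2, 4, 6, 10, 12}
|A - A| = 11

A - A = {-12, -10, -6, -4, -2, 0, 2, 4, 6, 10, 12}


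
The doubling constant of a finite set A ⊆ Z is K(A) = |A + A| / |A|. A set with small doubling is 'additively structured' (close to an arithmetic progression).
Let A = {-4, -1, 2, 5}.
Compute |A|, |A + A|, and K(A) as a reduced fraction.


|A| = 4.
Compute A + A by enumerating all 16 pairs.
A + A = {-8, -5, -2, 1, 4, 7, 10}, so |A + A| = 7.
K = |A + A| / |A| = 7/4 (already in lowest terms) ≈ 1.7500.
Reference: AP of size 4 gives K = 7/4 ≈ 1.7500; a fully generic set of size 4 gives K ≈ 2.5000.

|A| = 4, |A + A| = 7, K = 7/4.


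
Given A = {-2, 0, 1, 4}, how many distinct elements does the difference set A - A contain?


A - A = {a - a' : a, a' ∈ A}; |A| = 4.
Bounds: 2|A|-1 ≤ |A - A| ≤ |A|² - |A| + 1, i.e. 7 ≤ |A - A| ≤ 13.
Note: 0 ∈ A - A always (from a - a). The set is symmetric: if d ∈ A - A then -d ∈ A - A.
Enumerate nonzero differences d = a - a' with a > a' (then include -d):
Positive differences: {1, 2, 3, 4, 6}
Full difference set: {0} ∪ (positive diffs) ∪ (negative diffs).
|A - A| = 1 + 2·5 = 11 (matches direct enumeration: 11).

|A - A| = 11


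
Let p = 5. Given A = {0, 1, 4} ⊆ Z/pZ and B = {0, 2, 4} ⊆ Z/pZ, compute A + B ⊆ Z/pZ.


Work in Z/5Z: reduce every sum a + b modulo 5.
Enumerate all 9 pairs:
a = 0: 0+0=0, 0+2=2, 0+4=4
a = 1: 1+0=1, 1+2=3, 1+4=0
a = 4: 4+0=4, 4+2=1, 4+4=3
Distinct residues collected: {0, 1, 2, 3, 4}
|A + B| = 5 (out of 5 total residues).

A + B = {0, 1, 2, 3, 4}


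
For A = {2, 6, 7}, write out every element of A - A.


A - A = {a - a' : a, a' ∈ A}.
Compute a - a' for each ordered pair (a, a'):
a = 2: 2-2=0, 2-6=-4, 2-7=-5
a = 6: 6-2=4, 6-6=0, 6-7=-1
a = 7: 7-2=5, 7-6=1, 7-7=0
Collecting distinct values (and noting 0 appears from a-a):
A - A = {-5, -4, -1, 0, 1, 4, 5}
|A - A| = 7

A - A = {-5, -4, -1, 0, 1, 4, 5}


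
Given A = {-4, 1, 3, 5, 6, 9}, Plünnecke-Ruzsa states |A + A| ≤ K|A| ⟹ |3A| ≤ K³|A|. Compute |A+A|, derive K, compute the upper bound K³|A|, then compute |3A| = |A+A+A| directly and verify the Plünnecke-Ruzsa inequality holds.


|A| = 6.
Step 1: Compute A + A by enumerating all 36 pairs.
A + A = {-8, -3, -1, 1, 2, 4, 5, 6, 7, 8, 9, 10, 11, 12, 14, 15, 18}, so |A + A| = 17.
Step 2: Doubling constant K = |A + A|/|A| = 17/6 = 17/6 ≈ 2.8333.
Step 3: Plünnecke-Ruzsa gives |3A| ≤ K³·|A| = (2.8333)³ · 6 ≈ 136.4722.
Step 4: Compute 3A = A + A + A directly by enumerating all triples (a,b,c) ∈ A³; |3A| = 30.
Step 5: Check 30 ≤ 136.4722? Yes ✓.

K = 17/6, Plünnecke-Ruzsa bound K³|A| ≈ 136.4722, |3A| = 30, inequality holds.


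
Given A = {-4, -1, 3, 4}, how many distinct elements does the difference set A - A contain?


A - A = {a - a' : a, a' ∈ A}; |A| = 4.
Bounds: 2|A|-1 ≤ |A - A| ≤ |A|² - |A| + 1, i.e. 7 ≤ |A - A| ≤ 13.
Note: 0 ∈ A - A always (from a - a). The set is symmetric: if d ∈ A - A then -d ∈ A - A.
Enumerate nonzero differences d = a - a' with a > a' (then include -d):
Positive differences: {1, 3, 4, 5, 7, 8}
Full difference set: {0} ∪ (positive diffs) ∪ (negative diffs).
|A - A| = 1 + 2·6 = 13 (matches direct enumeration: 13).

|A - A| = 13


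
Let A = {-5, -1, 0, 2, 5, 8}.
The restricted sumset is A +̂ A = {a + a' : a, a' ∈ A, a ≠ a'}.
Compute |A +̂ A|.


Restricted sumset: A +̂ A = {a + a' : a ∈ A, a' ∈ A, a ≠ a'}.
Equivalently, take A + A and drop any sum 2a that is achievable ONLY as a + a for a ∈ A (i.e. sums representable only with equal summands).
Enumerate pairs (a, a') with a < a' (symmetric, so each unordered pair gives one sum; this covers all a ≠ a'):
  -5 + -1 = -6
  -5 + 0 = -5
  -5 + 2 = -3
  -5 + 5 = 0
  -5 + 8 = 3
  -1 + 0 = -1
  -1 + 2 = 1
  -1 + 5 = 4
  -1 + 8 = 7
  0 + 2 = 2
  0 + 5 = 5
  0 + 8 = 8
  2 + 5 = 7
  2 + 8 = 10
  5 + 8 = 13
Collected distinct sums: {-6, -5, -3, -1, 0, 1, 2, 3, 4, 5, 7, 8, 10, 13}
|A +̂ A| = 14
(Reference bound: |A +̂ A| ≥ 2|A| - 3 for |A| ≥ 2, with |A| = 6 giving ≥ 9.)

|A +̂ A| = 14


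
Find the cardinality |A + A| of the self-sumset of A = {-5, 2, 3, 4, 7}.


A + A = {a + a' : a, a' ∈ A}; |A| = 5.
General bounds: 2|A| - 1 ≤ |A + A| ≤ |A|(|A|+1)/2, i.e. 9 ≤ |A + A| ≤ 15.
Lower bound 2|A|-1 is attained iff A is an arithmetic progression.
Enumerate sums a + a' for a ≤ a' (symmetric, so this suffices):
a = -5: -5+-5=-10, -5+2=-3, -5+3=-2, -5+4=-1, -5+7=2
a = 2: 2+2=4, 2+3=5, 2+4=6, 2+7=9
a = 3: 3+3=6, 3+4=7, 3+7=10
a = 4: 4+4=8, 4+7=11
a = 7: 7+7=14
Distinct sums: {-10, -3, -2, -1, 2, 4, 5, 6, 7, 8, 9, 10, 11, 14}
|A + A| = 14

|A + A| = 14


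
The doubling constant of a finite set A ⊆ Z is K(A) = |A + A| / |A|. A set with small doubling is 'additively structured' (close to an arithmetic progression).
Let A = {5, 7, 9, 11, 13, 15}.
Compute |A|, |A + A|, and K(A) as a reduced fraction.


|A| = 6.
Compute A + A by enumerating all 36 pairs.
A + A = {10, 12, 14, 16, 18, 20, 22, 24, 26, 28, 30}, so |A + A| = 11.
K = |A + A| / |A| = 11/6 (already in lowest terms) ≈ 1.8333.
Reference: AP of size 6 gives K = 11/6 ≈ 1.8333; a fully generic set of size 6 gives K ≈ 3.5000.

|A| = 6, |A + A| = 11, K = 11/6.


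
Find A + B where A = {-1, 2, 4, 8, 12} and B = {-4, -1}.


A + B = {a + b : a ∈ A, b ∈ B}.
Enumerate all |A|·|B| = 5·2 = 10 pairs (a, b) and collect distinct sums.
a = -1: -1+-4=-5, -1+-1=-2
a = 2: 2+-4=-2, 2+-1=1
a = 4: 4+-4=0, 4+-1=3
a = 8: 8+-4=4, 8+-1=7
a = 12: 12+-4=8, 12+-1=11
Collecting distinct sums: A + B = {-5, -2, 0, 1, 3, 4, 7, 8, 11}
|A + B| = 9

A + B = {-5, -2, 0, 1, 3, 4, 7, 8, 11}


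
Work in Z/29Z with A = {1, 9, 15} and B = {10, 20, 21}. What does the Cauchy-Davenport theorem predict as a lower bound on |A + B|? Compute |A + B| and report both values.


Cauchy-Davenport: |A + B| ≥ min(p, |A| + |B| - 1) for A, B nonempty in Z/pZ.
|A| = 3, |B| = 3, p = 29.
CD lower bound = min(29, 3 + 3 - 1) = min(29, 5) = 5.
Compute A + B mod 29 directly:
a = 1: 1+10=11, 1+20=21, 1+21=22
a = 9: 9+10=19, 9+20=0, 9+21=1
a = 15: 15+10=25, 15+20=6, 15+21=7
A + B = {0, 1, 6, 7, 11, 19, 21, 22, 25}, so |A + B| = 9.
Verify: 9 ≥ 5? Yes ✓.

CD lower bound = 5, actual |A + B| = 9.


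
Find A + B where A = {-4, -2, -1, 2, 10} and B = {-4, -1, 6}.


A + B = {a + b : a ∈ A, b ∈ B}.
Enumerate all |A|·|B| = 5·3 = 15 pairs (a, b) and collect distinct sums.
a = -4: -4+-4=-8, -4+-1=-5, -4+6=2
a = -2: -2+-4=-6, -2+-1=-3, -2+6=4
a = -1: -1+-4=-5, -1+-1=-2, -1+6=5
a = 2: 2+-4=-2, 2+-1=1, 2+6=8
a = 10: 10+-4=6, 10+-1=9, 10+6=16
Collecting distinct sums: A + B = {-8, -6, -5, -3, -2, 1, 2, 4, 5, 6, 8, 9, 16}
|A + B| = 13

A + B = {-8, -6, -5, -3, -2, 1, 2, 4, 5, 6, 8, 9, 16}


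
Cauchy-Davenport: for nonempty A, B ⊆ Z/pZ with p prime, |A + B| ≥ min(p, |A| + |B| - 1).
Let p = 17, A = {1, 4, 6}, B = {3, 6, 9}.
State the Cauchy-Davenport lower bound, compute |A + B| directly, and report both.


Cauchy-Davenport: |A + B| ≥ min(p, |A| + |B| - 1) for A, B nonempty in Z/pZ.
|A| = 3, |B| = 3, p = 17.
CD lower bound = min(17, 3 + 3 - 1) = min(17, 5) = 5.
Compute A + B mod 17 directly:
a = 1: 1+3=4, 1+6=7, 1+9=10
a = 4: 4+3=7, 4+6=10, 4+9=13
a = 6: 6+3=9, 6+6=12, 6+9=15
A + B = {4, 7, 9, 10, 12, 13, 15}, so |A + B| = 7.
Verify: 7 ≥ 5? Yes ✓.

CD lower bound = 5, actual |A + B| = 7.


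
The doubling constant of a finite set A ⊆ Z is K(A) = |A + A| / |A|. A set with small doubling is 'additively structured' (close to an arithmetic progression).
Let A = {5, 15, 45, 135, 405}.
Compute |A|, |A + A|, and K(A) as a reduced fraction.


|A| = 5.
Compute A + A by enumerating all 25 pairs.
A + A = {10, 20, 30, 50, 60, 90, 140, 150, 180, 270, 410, 420, 450, 540, 810}, so |A + A| = 15.
K = |A + A| / |A| = 15/5 = 3/1 ≈ 3.0000.
Reference: AP of size 5 gives K = 9/5 ≈ 1.8000; a fully generic set of size 5 gives K ≈ 3.0000.

|A| = 5, |A + A| = 15, K = 15/5 = 3/1.


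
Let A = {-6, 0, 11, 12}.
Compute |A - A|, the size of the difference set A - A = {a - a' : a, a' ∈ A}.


A - A = {a - a' : a, a' ∈ A}; |A| = 4.
Bounds: 2|A|-1 ≤ |A - A| ≤ |A|² - |A| + 1, i.e. 7 ≤ |A - A| ≤ 13.
Note: 0 ∈ A - A always (from a - a). The set is symmetric: if d ∈ A - A then -d ∈ A - A.
Enumerate nonzero differences d = a - a' with a > a' (then include -d):
Positive differences: {1, 6, 11, 12, 17, 18}
Full difference set: {0} ∪ (positive diffs) ∪ (negative diffs).
|A - A| = 1 + 2·6 = 13 (matches direct enumeration: 13).

|A - A| = 13
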